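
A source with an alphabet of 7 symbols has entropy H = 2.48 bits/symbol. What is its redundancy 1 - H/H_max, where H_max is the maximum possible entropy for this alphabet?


H_max = log2(K) = log2(7) = 2.8074 bits/symbol. Redundancy = 1 - H/H_max = 1 - 2.48/2.8074 = 1 - 0.8834 = 0.1166

0.1166


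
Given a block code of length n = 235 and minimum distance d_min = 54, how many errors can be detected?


Detection capability = d_min - 1 = 54 - 1 = 53

53 errors


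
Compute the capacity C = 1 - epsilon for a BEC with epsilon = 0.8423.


C = 1 - epsilon = 1 - 0.8423 = 0.1577

0.1577 bits


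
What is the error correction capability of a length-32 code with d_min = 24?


Correction capability = floor((d-1)/2) = floor((24-1)/2) = 11

11 errors


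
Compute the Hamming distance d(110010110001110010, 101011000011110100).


Count differing positions: . ^ ^ . . ^ ^ ^ . . ^ . . . . ^ ^ . = 8 differences

8


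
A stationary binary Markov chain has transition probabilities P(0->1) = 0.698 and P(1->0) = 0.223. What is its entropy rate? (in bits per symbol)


Stationary distribution: pi_0 = p10/(p01+p10) = 0.2421, pi_1 = 0.7579. Entropy rate H' = pi_0*H(p01) + pi_1*H(p10) = 0.2421*0.8837 + 0.7579*0.7656 = 0.7942

0.7942 bits/symbol


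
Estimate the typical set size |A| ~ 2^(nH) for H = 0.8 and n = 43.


log2|A_typical| = nH = 43 * 0.8 = 34.4, so |A_typical| ~ 2^34.4 = 2.267e+10

2.267e+10


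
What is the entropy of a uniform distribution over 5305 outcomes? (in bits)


H = log2(n) = log2(5305) = 12.3731

12.3731 bits


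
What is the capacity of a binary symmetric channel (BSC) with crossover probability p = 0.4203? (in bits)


H(p) = -p*log2(p) - (1-p)*log2(1-p) = -0.4203*log2(0.4203) - 0.5797*log2(0.5797) = 0.525589 + 0.456005 = 0.9816. C = 1 - H(p) = 1 - 0.9816 = 0.0184

0.0184 bits


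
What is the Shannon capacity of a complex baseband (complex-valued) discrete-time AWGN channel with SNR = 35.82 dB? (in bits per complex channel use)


SNR_linear = 10^(35.82/10) = 3819.4427; C = log2(1 + SNR_linear) = log2(1 + 3819.4427) = 11.8995

11.8995 bits/channel use


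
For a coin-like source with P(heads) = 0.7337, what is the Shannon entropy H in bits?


H = -p*log2(p) - (1-p)*log2(1-p). -0.7337*log2(0.7337) = 0.327772; -0.2663*log2(0.2663) = 0.508334. H = 0.327772 + 0.508334 = 0.8361

0.8361 bits


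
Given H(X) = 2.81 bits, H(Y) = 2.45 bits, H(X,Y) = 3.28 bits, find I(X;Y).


I(X;Y) = H(X) + H(Y) - H(X,Y) = 2.81 + 2.45 - 3.28 = 1.98

1.98 bits


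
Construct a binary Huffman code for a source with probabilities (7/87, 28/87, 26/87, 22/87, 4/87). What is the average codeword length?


Huffman construction (repeatedly merge the two least-probable nodes; each merge adds 1 bit to every symbol beneath it): 4/87 + 7/87 = 11/87; 11/87 + 22/87 = 11/29; 26/87 + 28/87 = 18/29; 11/29 + 18/29 = 1. Resulting codeword lengths (in the order the probabilities were given): (3, 2, 2, 2, 3). L_avg = sum(p_i * l_i) = 7/87*3 + 28/87*2 + 26/87*2 + 22/87*2 + 4/87*3 = 185/87 = 2.1264

2.1264 bits


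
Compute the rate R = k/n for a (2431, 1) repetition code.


Rate = k/n = 1/2431

1/2431


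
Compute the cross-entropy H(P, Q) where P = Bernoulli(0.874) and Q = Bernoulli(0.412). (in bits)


H(P,Q) = -p*log2(q) - (1-p)*log2(1-q). -0.874*log2(0.412) = 1.118094; -0.126*log2(0.588) = 0.096530. H(P,Q) = 1.118094 + 0.096530 = 1.2146

1.2146 bits


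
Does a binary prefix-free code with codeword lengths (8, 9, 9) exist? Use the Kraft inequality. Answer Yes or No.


Kraft sum = sum(2^(-l_i)) = 0.0078, need <= 1. Result: satisfied (a binary prefix-free code with these lengths exists)

Yes


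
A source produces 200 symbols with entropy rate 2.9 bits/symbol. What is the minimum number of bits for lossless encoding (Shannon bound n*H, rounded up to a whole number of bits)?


Minimum bits >= n * H = 200 * 2.9 = 580.0, rounded up to a whole number of bits = 580

580 bits


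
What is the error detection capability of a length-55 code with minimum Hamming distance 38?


Detection capability = d_min - 1 = 38 - 1 = 37

37 errors


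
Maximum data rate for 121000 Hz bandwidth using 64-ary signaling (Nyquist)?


Rate = 2 * B * log2(M) = 2 * 121000 * 6.0 = 1452000.0

1452000.0 bps


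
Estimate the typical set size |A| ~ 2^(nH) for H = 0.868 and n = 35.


log2|A_typical| = nH = 35 * 0.868 = 30.38, so |A_typical| ~ 2^30.38 = 1.397e+09

1.397e+09


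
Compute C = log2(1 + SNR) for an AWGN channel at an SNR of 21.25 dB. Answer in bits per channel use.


SNR_linear = 10^(21.25/10) = 133.3521; C = log2(1 + SNR_linear) = log2(1 + 133.3521) = 7.0699

7.0699 bits/channel use


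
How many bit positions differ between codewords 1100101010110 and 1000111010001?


Count differing positions: . ^ . . . ^ . . . . ^ ^ ^ = 5 differences

5


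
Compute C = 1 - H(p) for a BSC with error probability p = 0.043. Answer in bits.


H(p) = -p*log2(p) - (1-p)*log2(1-p) = -0.043*log2(0.043) - 0.957*log2(0.957) = 0.195199 + 0.060683 = 0.2559. C = 1 - H(p) = 1 - 0.2559 = 0.7441

0.7441 bits


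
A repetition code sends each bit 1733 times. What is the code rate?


Rate = k/n = 1/1733

1/1733


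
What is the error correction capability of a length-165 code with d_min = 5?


Correction capability = floor((d-1)/2) = floor((5-1)/2) = 2

2 errors


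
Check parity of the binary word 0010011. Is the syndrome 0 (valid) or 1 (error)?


Syndrome = XOR of all bits = 0 XOR 0 XOR 1 XOR 0 XOR 0 XOR 1 XOR 1 = 1

1


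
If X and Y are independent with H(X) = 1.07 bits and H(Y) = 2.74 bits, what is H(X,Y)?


For independent variables, H(X,Y) = H(X) + H(Y) = 1.07 + 2.74 = 3.81

3.81 bits


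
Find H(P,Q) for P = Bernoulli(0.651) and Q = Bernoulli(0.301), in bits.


H(P,Q) = -p*log2(q) - (1-p)*log2(1-q). -0.651*log2(0.301) = 1.127639; -0.349*log2(0.699) = 0.180306. H(P,Q) = 1.127639 + 0.180306 = 1.3079

1.3079 bits


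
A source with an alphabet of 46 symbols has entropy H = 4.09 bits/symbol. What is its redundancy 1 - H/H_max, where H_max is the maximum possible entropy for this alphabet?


H_max = log2(K) = log2(46) = 5.5236 bits/symbol. Redundancy = 1 - H/H_max = 1 - 4.09/5.5236 = 1 - 0.7405 = 0.2595

0.2595


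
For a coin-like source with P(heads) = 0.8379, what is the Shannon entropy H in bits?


H = -p*log2(p) - (1-p)*log2(1-p). -0.8379*log2(0.8379) = 0.213790; -0.1621*log2(0.1621) = 0.425520. H = 0.213790 + 0.425520 = 0.6393

0.6393 bits


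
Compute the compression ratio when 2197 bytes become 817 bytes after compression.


Ratio = original / compressed = 2197 / 817 = 2.6891

2.6891


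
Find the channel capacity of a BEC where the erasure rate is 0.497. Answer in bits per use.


C = 1 - epsilon = 1 - 0.497 = 0.503

0.503 bits


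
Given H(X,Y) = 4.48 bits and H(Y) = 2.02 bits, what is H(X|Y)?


H(X|Y) = H(X,Y) - H(Y) = 4.48 - 2.02 = 2.46

2.46 bits


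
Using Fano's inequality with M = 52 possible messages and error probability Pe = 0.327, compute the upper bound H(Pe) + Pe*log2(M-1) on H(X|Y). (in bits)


H(Pe) = -Pe*log2(Pe) - (1-Pe)*log2(1-Pe) = -0.327*log2(0.327) - 0.673*log2(0.673) = 0.527332 + 0.384499 = 0.9118. Pe*log2(M-1) = 0.327*log2(51) = 1.854883. Bound = H(Pe) + Pe*log2(M-1) = 0.527332 + 0.384499 + 1.854883 = 2.7667

2.7667 bits


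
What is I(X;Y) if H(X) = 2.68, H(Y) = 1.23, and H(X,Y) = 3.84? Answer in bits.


I(X;Y) = H(X) + H(Y) - H(X,Y) = 2.68 + 1.23 - 3.84 = 0.07

0.07 bits


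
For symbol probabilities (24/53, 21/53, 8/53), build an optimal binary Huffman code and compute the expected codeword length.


Huffman construction (repeatedly merge the two least-probable nodes; each merge adds 1 bit to every symbol beneath it): 8/53 + 21/53 = 29/53; 24/53 + 29/53 = 1. Resulting codeword lengths (in the order the probabilities were given): (1, 2, 2). L_avg = sum(p_i * l_i) = 24/53*1 + 21/53*2 + 8/53*2 = 82/53 = 1.5472

1.5472 bits


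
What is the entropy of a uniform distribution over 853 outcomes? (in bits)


H = log2(n) = log2(853) = 9.7364

9.7364 bits


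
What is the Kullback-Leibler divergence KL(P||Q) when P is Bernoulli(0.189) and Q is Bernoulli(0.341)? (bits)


KL = p*log2(p/q) + (1-p)*log2((1-p)/(1-q)) = 0.189*log2(0.189/0.341) + 0.811*log2(0.811/0.659) = 0.0819

0.0819 bits


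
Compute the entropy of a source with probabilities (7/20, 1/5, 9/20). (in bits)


H = -sum(p_i * log2(p_i)). Terms: -(7/20)*log2(7/20) = 0.530101; -(1/5)*log2(1/5) = 0.464386; -(9/20)*log2(9/20) = 0.518401. H = 0.530101 + 0.464386 + 0.518401 = 1.5129

1.5129 bits


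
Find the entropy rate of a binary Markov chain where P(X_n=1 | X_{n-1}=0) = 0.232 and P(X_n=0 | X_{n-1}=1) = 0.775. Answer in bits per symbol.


Stationary distribution: pi_0 = p10/(p01+p10) = 0.7696, pi_1 = 0.2304. Entropy rate H' = pi_0*H(p01) + pi_1*H(p10) = 0.7696*0.7815 + 0.2304*0.7692 = 0.7787

0.7787 bits/symbol


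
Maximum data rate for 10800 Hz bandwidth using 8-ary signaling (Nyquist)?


Rate = 2 * B * log2(M) = 2 * 10800 * 3.0 = 64800.0

64800.0 bps


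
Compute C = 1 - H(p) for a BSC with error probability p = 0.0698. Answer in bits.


H(p) = -p*log2(p) - (1-p)*log2(1-p) = -0.0698*log2(0.0698) - 0.9302*log2(0.9302) = 0.268076 + 0.097101 = 0.3652. C = 1 - H(p) = 1 - 0.3652 = 0.6348

0.6348 bits


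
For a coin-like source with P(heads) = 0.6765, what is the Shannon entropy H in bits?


H = -p*log2(p) - (1-p)*log2(1-p). -0.6765*log2(0.6765) = 0.381437; -0.3235*log2(0.3235) = 0.526711. H = 0.381437 + 0.526711 = 0.9081

0.9081 bits


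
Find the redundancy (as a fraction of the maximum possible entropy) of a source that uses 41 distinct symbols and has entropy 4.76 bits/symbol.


H_max = log2(K) = log2(41) = 5.3576 bits/symbol. Redundancy = 1 - H/H_max = 1 - 4.76/5.3576 = 1 - 0.8885 = 0.1115

0.1115


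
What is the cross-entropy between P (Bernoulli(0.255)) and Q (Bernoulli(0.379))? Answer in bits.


H(P,Q) = -p*log2(q) - (1-p)*log2(1-q). -0.255*log2(0.379) = 0.356931; -0.745*log2(0.621) = 0.512064. H(P,Q) = 0.356931 + 0.512064 = 0.869

0.869 bits


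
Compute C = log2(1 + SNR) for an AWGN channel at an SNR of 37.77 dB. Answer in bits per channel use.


SNR_linear = 10^(37.77/10) = 5984.116; C = log2(1 + SNR_linear) = log2(1 + 5984.116) = 12.5472

12.5472 bits/channel use


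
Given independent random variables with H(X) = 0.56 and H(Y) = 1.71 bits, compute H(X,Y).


For independent variables, H(X,Y) = H(X) + H(Y) = 0.56 + 1.71 = 2.27

2.27 bits


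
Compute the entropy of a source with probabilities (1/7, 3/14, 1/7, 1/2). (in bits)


H = -sum(p_i * log2(p_i)). Terms: -(1/7)*log2(1/7) = 0.401051; -(3/14)*log2(3/14) = 0.476227; -(1/7)*log2(1/7) = 0.401051; -(1/2)*log2(1/2) = 0.500000. H = 0.401051 + 0.476227 + 0.401051 + 0.500000 = 1.7783

1.7783 bits


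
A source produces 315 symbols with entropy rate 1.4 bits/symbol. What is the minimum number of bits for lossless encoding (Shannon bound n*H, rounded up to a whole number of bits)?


Minimum bits >= n * H = 315 * 1.4 = 441.0, rounded up to a whole number of bits = 441

441 bits


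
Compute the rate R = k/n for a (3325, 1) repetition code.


Rate = k/n = 1/3325

1/3325


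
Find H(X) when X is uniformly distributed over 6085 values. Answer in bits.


H = log2(n) = log2(6085) = 12.571

12.571 bits


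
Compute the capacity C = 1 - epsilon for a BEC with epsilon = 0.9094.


C = 1 - epsilon = 1 - 0.9094 = 0.0906

0.0906 bits


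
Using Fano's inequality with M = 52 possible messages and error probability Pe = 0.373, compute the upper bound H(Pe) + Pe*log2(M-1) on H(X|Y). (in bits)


H(Pe) = -Pe*log2(Pe) - (1-Pe)*log2(1-Pe) = -0.373*log2(0.373) - 0.627*log2(0.627) = 0.530687 + 0.422261 = 0.9529. Pe*log2(M-1) = 0.373*log2(51) = 2.115815. Bound = H(Pe) + Pe*log2(M-1) = 0.530687 + 0.422261 + 2.115815 = 3.0688

3.0688 bits


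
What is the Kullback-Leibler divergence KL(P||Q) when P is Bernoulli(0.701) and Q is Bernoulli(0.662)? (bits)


KL = p*log2(p/q) + (1-p)*log2((1-p)/(1-q)) = 0.701*log2(0.701/0.662) + 0.299*log2(0.299/0.338) = 0.005

0.005 bits


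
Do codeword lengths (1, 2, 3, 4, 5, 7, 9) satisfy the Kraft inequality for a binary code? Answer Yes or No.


Kraft sum = sum(2^(-l_i)) = 0.9785, need <= 1. Result: satisfied (a binary prefix-free code with these lengths exists)

Yes


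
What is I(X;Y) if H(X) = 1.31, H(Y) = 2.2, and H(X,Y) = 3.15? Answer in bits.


I(X;Y) = H(X) + H(Y) - H(X,Y) = 1.31 + 2.2 - 3.15 = 0.36

0.36 bits


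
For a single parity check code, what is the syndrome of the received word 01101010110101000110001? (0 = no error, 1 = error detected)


Syndrome = XOR of all bits = 0 XOR 1 XOR 1 XOR 0 XOR 1 XOR 0 XOR 1 XOR 0 XOR 1 XOR 1 XOR 0 XOR 1 XOR 0 XOR 1 XOR 0 XOR 0 XOR 0 XOR 1 XOR 1 XOR 0 XOR 0 XOR 0 XOR 1 = 1

1


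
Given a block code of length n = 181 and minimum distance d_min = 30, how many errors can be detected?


Detection capability = d_min - 1 = 30 - 1 = 29

29 errors


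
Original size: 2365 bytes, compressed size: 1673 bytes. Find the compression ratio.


Ratio = original / compressed = 2365 / 1673 = 1.4136

1.4136


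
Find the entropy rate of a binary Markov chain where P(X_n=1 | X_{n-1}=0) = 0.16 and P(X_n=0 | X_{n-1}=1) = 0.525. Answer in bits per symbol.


Stationary distribution: pi_0 = p10/(p01+p10) = 0.7664, pi_1 = 0.2336. Entropy rate H' = pi_0*H(p01) + pi_1*H(p10) = 0.7664*0.6343 + 0.2336*0.9982 = 0.7193

0.7193 bits/symbol


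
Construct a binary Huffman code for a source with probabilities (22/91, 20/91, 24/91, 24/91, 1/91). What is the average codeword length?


Huffman construction (repeatedly merge the two least-probable nodes; each merge adds 1 bit to every symbol beneath it): 1/91 + 20/91 = 3/13; 3/13 + 22/91 = 43/91; 24/91 + 24/91 = 48/91; 43/91 + 48/91 = 1. Resulting codeword lengths (in the order the probabilities were given): (2, 3, 2, 2, 3). L_avg = sum(p_i * l_i) = 22/91*2 + 20/91*3 + 24/91*2 + 24/91*2 + 1/91*3 = 29/13 = 2.2308

2.2308 bits


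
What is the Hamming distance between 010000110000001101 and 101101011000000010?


Count differing positions: ^ ^ ^ ^ . ^ ^ . ^ . . . . . ^ ^ ^ ^ = 11 differences

11


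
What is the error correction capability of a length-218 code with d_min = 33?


Correction capability = floor((d-1)/2) = floor((33-1)/2) = 16

16 errors


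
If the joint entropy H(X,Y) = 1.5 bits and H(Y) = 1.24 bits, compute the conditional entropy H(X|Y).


H(X|Y) = H(X,Y) - H(Y) = 1.5 - 1.24 = 0.26

0.26 bits


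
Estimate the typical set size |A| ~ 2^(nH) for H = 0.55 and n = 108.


log2|A_typical| = nH = 108 * 0.55 = 59.4, so |A_typical| ~ 2^59.4 = 7.606e+17

7.606e+17


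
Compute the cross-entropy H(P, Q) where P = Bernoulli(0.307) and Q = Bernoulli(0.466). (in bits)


H(P,Q) = -p*log2(q) - (1-p)*log2(1-q). -0.307*log2(0.466) = 0.338191; -0.693*log2(0.534) = 0.627226. H(P,Q) = 0.338191 + 0.627226 = 0.9654

0.9654 bits


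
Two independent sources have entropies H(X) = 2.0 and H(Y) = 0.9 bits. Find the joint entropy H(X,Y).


For independent variables, H(X,Y) = H(X) + H(Y) = 2.0 + 0.9 = 2.9

2.9 bits


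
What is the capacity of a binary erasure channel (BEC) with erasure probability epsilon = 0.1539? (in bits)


C = 1 - epsilon = 1 - 0.1539 = 0.8461

0.8461 bits


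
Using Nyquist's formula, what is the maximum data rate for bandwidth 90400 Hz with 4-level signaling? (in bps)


Rate = 2 * B * log2(M) = 2 * 90400 * 2.0 = 361600.0

361600.0 bps


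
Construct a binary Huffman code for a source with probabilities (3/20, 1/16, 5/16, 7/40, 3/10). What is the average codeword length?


Huffman construction (repeatedly merge the two least-probable nodes; each merge adds 1 bit to every symbol beneath it): 1/16 + 3/20 = 17/80; 7/40 + 17/80 = 31/80; 3/10 + 5/16 = 49/80; 31/80 + 49/80 = 1. Resulting codeword lengths (in the order the probabilities were given): (3, 3, 2, 2, 2). L_avg = sum(p_i * l_i) = 3/20*3 + 1/16*3 + 5/16*2 + 7/40*2 + 3/10*2 = 177/80 = 2.2125

2.2125 bits


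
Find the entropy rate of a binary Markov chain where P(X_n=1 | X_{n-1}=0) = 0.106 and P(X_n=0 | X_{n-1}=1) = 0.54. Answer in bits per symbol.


Stationary distribution: pi_0 = p10/(p01+p10) = 0.8359, pi_1 = 0.1641. Entropy rate H' = pi_0*H(p01) + pi_1*H(p10) = 0.8359*0.4877 + 0.1641*0.9954 = 0.571

0.571 bits/symbol


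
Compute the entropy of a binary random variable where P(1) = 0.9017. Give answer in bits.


H = -p*log2(p) - (1-p)*log2(1-p). -0.9017*log2(0.9017) = 0.134606; -0.0983*log2(0.0983) = 0.328977. H = 0.134606 + 0.328977 = 0.4636

0.4636 bits


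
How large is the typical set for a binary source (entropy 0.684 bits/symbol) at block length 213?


log2|A_typical| = nH = 213 * 0.684 = 145.692, so |A_typical| ~ 2^145.692 = 7.205e+43

7.205e+43


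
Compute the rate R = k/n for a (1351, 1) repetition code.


Rate = k/n = 1/1351

1/1351


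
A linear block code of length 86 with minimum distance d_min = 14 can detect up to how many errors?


Detection capability = d_min - 1 = 14 - 1 = 13

13 errors


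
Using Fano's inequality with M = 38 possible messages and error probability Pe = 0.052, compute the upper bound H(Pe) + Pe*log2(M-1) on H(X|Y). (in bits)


H(Pe) = -Pe*log2(Pe) - (1-Pe)*log2(1-Pe) = -0.052*log2(0.052) - 0.948*log2(0.948) = 0.221798 + 0.073035 = 0.2948. Pe*log2(M-1) = 0.052*log2(37) = 0.270892. Bound = H(Pe) + Pe*log2(M-1) = 0.221798 + 0.073035 + 0.270892 = 0.5657

0.5657 bits


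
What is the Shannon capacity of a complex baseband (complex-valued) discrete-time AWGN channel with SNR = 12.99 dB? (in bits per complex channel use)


SNR_linear = 10^(12.99/10) = 19.9067; C = log2(1 + SNR_linear) = log2(1 + 19.9067) = 4.3859

4.3859 bits/channel use


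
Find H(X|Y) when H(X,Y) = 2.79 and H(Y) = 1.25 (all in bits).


H(X|Y) = H(X,Y) - H(Y) = 2.79 - 1.25 = 1.54

1.54 bits


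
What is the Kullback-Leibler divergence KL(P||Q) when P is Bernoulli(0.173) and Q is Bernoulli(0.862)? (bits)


KL = p*log2(p/q) + (1-p)*log2((1-p)/(1-q)) = 0.173*log2(0.173/0.862) + 0.827*log2(0.827/0.138) = 1.7355

1.7355 bits


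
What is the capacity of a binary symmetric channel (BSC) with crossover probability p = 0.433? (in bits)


H(p) = -p*log2(p) - (1-p)*log2(1-p) = -0.433*log2(0.433) - 0.567*log2(0.567) = 0.522874 + 0.464134 = 0.987. C = 1 - H(p) = 1 - 0.987 = 0.013

0.013 bits


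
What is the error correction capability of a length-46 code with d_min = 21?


Correction capability = floor((d-1)/2) = floor((21-1)/2) = 10

10 errors


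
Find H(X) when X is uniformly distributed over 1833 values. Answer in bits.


H = log2(n) = log2(1833) = 10.84

10.84 bits


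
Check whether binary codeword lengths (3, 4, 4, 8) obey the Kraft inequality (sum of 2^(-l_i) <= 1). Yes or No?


Kraft sum = sum(2^(-l_i)) = 0.2539, need <= 1. Result: satisfied (a binary prefix-free code with these lengths exists)

Yes


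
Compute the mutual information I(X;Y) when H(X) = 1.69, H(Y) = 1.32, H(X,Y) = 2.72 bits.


I(X;Y) = H(X) + H(Y) - H(X,Y) = 1.69 + 1.32 - 2.72 = 0.29

0.29 bits


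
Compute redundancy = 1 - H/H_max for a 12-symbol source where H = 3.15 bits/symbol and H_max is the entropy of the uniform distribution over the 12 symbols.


H_max = log2(K) = log2(12) = 3.585 bits/symbol. Redundancy = 1 - H/H_max = 1 - 3.15/3.585 = 1 - 0.8787 = 0.1213

0.1213


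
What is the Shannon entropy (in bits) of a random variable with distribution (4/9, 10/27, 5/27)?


H = -sum(p_i * log2(p_i)). Terms: -(4/9)*log2(4/9) = 0.519967; -(10/27)*log2(10/27) = 0.530726; -(5/27)*log2(5/27) = 0.450548. H = 0.519967 + 0.530726 + 0.450548 = 1.5012

1.5012 bits


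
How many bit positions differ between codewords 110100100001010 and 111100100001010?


Count differing positions: . . ^ . . . . . . . . . . . . = 1 differences

1


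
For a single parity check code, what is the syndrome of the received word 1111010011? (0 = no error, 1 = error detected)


Syndrome = XOR of all bits = 1 XOR 1 XOR 1 XOR 1 XOR 0 XOR 1 XOR 0 XOR 0 XOR 1 XOR 1 = 1

1


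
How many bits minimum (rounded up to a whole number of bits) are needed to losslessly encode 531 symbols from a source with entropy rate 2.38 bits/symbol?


Minimum bits >= n * H = 531 * 2.38 = 1263.78, rounded up to a whole number of bits = 1264

1264 bits


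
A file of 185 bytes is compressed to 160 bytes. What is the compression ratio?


Ratio = original / compressed = 185 / 160 = 1.1562

1.1562


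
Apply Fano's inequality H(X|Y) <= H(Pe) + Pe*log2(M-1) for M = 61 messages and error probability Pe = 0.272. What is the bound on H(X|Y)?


H(Pe) = -Pe*log2(Pe) - (1-Pe)*log2(1-Pe) = -0.272*log2(0.272) - 0.728*log2(0.728) = 0.510903 + 0.333416 = 0.8443. Pe*log2(M-1) = 0.272*log2(60) = 1.606674. Bound = H(Pe) + Pe*log2(M-1) = 0.510903 + 0.333416 + 1.606674 = 2.451

2.451 bits


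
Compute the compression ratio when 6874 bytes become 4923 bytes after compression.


Ratio = original / compressed = 6874 / 4923 = 1.3963

1.3963


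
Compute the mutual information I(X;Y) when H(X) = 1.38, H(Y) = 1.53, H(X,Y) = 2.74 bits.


I(X;Y) = H(X) + H(Y) - H(X,Y) = 1.38 + 1.53 - 2.74 = 0.17

0.17 bits


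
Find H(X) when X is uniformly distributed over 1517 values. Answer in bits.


H = log2(n) = log2(1517) = 10.567

10.567 bits


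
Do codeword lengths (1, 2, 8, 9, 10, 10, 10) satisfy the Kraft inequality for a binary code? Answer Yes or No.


Kraft sum = sum(2^(-l_i)) = 0.7588, need <= 1. Result: satisfied (a binary prefix-free code with these lengths exists)

Yes


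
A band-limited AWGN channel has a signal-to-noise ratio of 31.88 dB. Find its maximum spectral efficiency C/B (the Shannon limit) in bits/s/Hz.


SNR_linear = 10^(31.88/10) = 1541.7005; C/B = log2(1 + SNR_linear) = log2(1 + 1541.7005) = 10.5912

10.5912 bits/s/Hz


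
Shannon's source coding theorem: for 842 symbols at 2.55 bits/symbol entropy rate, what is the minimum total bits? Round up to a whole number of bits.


Minimum bits >= n * H = 842 * 2.55 = 2147.1, rounded up to a whole number of bits = 2148

2148 bits


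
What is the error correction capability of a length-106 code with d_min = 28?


Correction capability = floor((d-1)/2) = floor((28-1)/2) = 13

13 errors


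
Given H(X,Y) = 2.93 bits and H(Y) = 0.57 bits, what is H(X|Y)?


H(X|Y) = H(X,Y) - H(Y) = 2.93 - 0.57 = 2.36

2.36 bits


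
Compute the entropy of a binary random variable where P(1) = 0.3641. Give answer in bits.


H = -p*log2(p) - (1-p)*log2(1-p). -0.3641*log2(0.3641) = 0.530710; -0.6359*log2(0.6359) = 0.415324. H = 0.530710 + 0.415324 = 0.946

0.946 bits


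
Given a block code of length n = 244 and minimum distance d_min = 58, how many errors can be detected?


Detection capability = d_min - 1 = 58 - 1 = 57

57 errors


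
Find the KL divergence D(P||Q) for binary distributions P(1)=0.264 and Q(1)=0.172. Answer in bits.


KL = p*log2(p/q) + (1-p)*log2((1-p)/(1-q)) = 0.264*log2(0.264/0.172) + 0.736*log2(0.736/0.828) = 0.0381

0.0381 bits


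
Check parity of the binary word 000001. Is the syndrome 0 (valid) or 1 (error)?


Syndrome = XOR of all bits = 0 XOR 0 XOR 0 XOR 0 XOR 0 XOR 1 = 1

1


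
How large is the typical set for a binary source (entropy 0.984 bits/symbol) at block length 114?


log2|A_typical| = nH = 114 * 0.984 = 112.176, so |A_typical| ~ 2^112.176 = 5.866e+33

5.866e+33


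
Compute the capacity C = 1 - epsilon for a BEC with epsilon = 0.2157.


C = 1 - epsilon = 1 - 0.2157 = 0.7843

0.7843 bits


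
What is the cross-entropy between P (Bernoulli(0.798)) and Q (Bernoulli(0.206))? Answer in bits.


H(P,Q) = -p*log2(q) - (1-p)*log2(1-q). -0.798*log2(0.206) = 1.818868; -0.202*log2(0.794) = 0.067223. H(P,Q) = 1.818868 + 0.067223 = 1.8861

1.8861 bits


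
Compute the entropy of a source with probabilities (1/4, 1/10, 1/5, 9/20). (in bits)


H = -sum(p_i * log2(p_i)). Terms: -(1/4)*log2(1/4) = 0.500000; -(1/10)*log2(1/10) = 0.332193; -(1/5)*log2(1/5) = 0.464386; -(9/20)*log2(9/20) = 0.518401. H = 0.500000 + 0.332193 + 0.464386 + 0.518401 = 1.815

1.815 bits


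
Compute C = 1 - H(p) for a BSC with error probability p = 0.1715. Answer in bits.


H(p) = -p*log2(p) - (1-p)*log2(1-p) = -0.1715*log2(0.1715) - 0.8285*log2(0.8285) = 0.436248 + 0.224877 = 0.6611. C = 1 - H(p) = 1 - 0.6611 = 0.3389

0.3389 bits


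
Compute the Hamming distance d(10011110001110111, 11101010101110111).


Count differing positions: . ^ ^ ^ . ^ . . ^ . . . . . . . . = 5 differences

5


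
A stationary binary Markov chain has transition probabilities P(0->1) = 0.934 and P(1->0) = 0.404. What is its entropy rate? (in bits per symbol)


Stationary distribution: pi_0 = p10/(p01+p10) = 0.3019, pi_1 = 0.6981. Entropy rate H' = pi_0*H(p01) + pi_1*H(p10) = 0.3019*0.3508 + 0.6981*0.9732 = 0.7853

0.7853 bits/symbol


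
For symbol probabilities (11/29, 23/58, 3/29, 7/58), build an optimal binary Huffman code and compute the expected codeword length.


Huffman construction (repeatedly merge the two least-probable nodes; each merge adds 1 bit to every symbol beneath it): 3/29 + 7/58 = 13/58; 13/58 + 11/29 = 35/58; 23/58 + 35/58 = 1. Resulting codeword lengths (in the order the probabilities were given): (2, 1, 3, 3). L_avg = sum(p_i * l_i) = 11/29*2 + 23/58*1 + 3/29*3 + 7/58*3 = 53/29 = 1.8276

1.8276 bits


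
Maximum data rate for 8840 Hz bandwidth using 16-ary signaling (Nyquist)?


Rate = 2 * B * log2(M) = 2 * 8840 * 4.0 = 70720.0

70720.0 bps


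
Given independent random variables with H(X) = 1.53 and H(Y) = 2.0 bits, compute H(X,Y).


For independent variables, H(X,Y) = H(X) + H(Y) = 1.53 + 2.0 = 3.53

3.53 bits


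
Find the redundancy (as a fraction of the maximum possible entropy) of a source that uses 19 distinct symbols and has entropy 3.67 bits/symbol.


H_max = log2(K) = log2(19) = 4.2479 bits/symbol. Redundancy = 1 - H/H_max = 1 - 3.67/4.2479 = 1 - 0.864 = 0.136

0.136


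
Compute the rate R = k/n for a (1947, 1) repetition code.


Rate = k/n = 1/1947

1/1947


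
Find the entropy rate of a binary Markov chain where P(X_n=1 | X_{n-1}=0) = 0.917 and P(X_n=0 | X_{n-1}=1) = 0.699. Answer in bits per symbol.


Stationary distribution: pi_0 = p10/(p01+p10) = 0.4325, pi_1 = 0.5675. Entropy rate H' = pi_0*H(p01) + pi_1*H(p10) = 0.4325*0.4127 + 0.5675*0.8825 = 0.6793

0.6793 bits/symbol


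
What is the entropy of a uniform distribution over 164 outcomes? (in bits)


H = log2(n) = log2(164) = 7.3576

7.3576 bits


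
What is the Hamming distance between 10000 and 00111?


Count differing positions: ^ . ^ ^ ^ = 4 differences

4


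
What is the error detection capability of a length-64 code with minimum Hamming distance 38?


Detection capability = d_min - 1 = 38 - 1 = 37

37 errors


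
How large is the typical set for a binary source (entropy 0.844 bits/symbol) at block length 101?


log2|A_typical| = nH = 101 * 0.844 = 85.244, so |A_typical| ~ 2^85.244 = 4.581e+25

4.581e+25


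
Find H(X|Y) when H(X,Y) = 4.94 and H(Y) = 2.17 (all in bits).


H(X|Y) = H(X,Y) - H(Y) = 4.94 - 2.17 = 2.77

2.77 bits


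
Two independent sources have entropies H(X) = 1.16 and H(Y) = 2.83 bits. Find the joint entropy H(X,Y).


For independent variables, H(X,Y) = H(X) + H(Y) = 1.16 + 2.83 = 3.99

3.99 bits


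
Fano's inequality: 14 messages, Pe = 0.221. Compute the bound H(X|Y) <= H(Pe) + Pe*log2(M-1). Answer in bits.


H(Pe) = -Pe*log2(Pe) - (1-Pe)*log2(1-Pe) = -0.221*log2(0.221) - 0.779*log2(0.779) = 0.481312 + 0.280677 = 0.762. Pe*log2(M-1) = 0.221*log2(13) = 0.817797. Bound = H(Pe) + Pe*log2(M-1) = 0.481312 + 0.280677 + 0.817797 = 1.5798

1.5798 bits


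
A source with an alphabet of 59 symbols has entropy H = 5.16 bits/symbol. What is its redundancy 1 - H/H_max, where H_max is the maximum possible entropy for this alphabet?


H_max = log2(K) = log2(59) = 5.8826 bits/symbol. Redundancy = 1 - H/H_max = 1 - 5.16/5.8826 = 1 - 0.8772 = 0.1228

0.1228


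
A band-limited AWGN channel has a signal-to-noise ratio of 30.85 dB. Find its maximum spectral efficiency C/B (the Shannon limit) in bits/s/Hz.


SNR_linear = 10^(30.85/10) = 1216.186; C/B = log2(1 + SNR_linear) = log2(1 + 1216.186) = 10.2493

10.2493 bits/s/Hz


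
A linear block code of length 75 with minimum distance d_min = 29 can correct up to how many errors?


Correction capability = floor((d-1)/2) = floor((29-1)/2) = 14

14 errors


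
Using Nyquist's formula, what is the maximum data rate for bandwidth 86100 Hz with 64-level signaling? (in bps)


Rate = 2 * B * log2(M) = 2 * 86100 * 6.0 = 1033200.0

1033200.0 bps


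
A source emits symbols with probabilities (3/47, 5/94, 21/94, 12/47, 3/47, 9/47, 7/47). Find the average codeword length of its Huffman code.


Huffman construction (repeatedly merge the two least-probable nodes; each merge adds 1 bit to every symbol beneath it): 5/94 + 3/47 = 11/94; 3/47 + 11/94 = 17/94; 7/47 + 17/94 = 31/94; 9/47 + 21/94 = 39/94; 12/47 + 31/94 = 55/94; 39/94 + 55/94 = 1. Resulting codeword lengths (in the order the probabilities were given): (5, 5, 2, 2, 4, 2, 3). L_avg = sum(p_i * l_i) = 3/47*5 + 5/94*5 + 21/94*2 + 12/47*2 + 3/47*4 + 9/47*2 + 7/47*3 = 247/94 = 2.6277

2.6277 bits


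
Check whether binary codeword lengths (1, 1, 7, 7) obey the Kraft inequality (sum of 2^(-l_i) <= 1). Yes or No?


Kraft sum = sum(2^(-l_i)) = 1.0156, need <= 1. Result: violated (a binary prefix-free code with these lengths cannot exist)

No


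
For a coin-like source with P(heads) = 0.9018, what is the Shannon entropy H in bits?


H = -p*log2(p) - (1-p)*log2(1-p). -0.9018*log2(0.9018) = 0.134477; -0.0982*log2(0.0982) = 0.328787. H = 0.134477 + 0.328787 = 0.4633

0.4633 bits


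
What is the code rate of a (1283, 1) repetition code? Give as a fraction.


Rate = k/n = 1/1283

1/1283


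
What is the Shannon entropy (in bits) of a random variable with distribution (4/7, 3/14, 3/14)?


H = -sum(p_i * log2(p_i)). Terms: -(4/7)*log2(4/7) = 0.461346; -(3/14)*log2(3/14) = 0.476227; -(3/14)*log2(3/14) = 0.476227. H = 0.461346 + 0.476227 + 0.476227 = 1.4138

1.4138 bits


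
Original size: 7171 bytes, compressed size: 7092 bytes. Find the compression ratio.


Ratio = original / compressed = 7171 / 7092 = 1.0111

1.0111


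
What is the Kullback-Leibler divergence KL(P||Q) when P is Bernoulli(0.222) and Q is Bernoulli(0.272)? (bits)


KL = p*log2(p/q) + (1-p)*log2((1-p)/(1-q)) = 0.222*log2(0.222/0.272) + 0.778*log2(0.778/0.728) = 0.0095

0.0095 bits


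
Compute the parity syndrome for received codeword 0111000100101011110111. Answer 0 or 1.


Syndrome = XOR of all bits = 0 XOR 1 XOR 1 XOR 1 XOR 0 XOR 0 XOR 0 XOR 1 XOR 0 XOR 0 XOR 1 XOR 0 XOR 1 XOR 0 XOR 1 XOR 1 XOR 1 XOR 1 XOR 0 XOR 1 XOR 1 XOR 1 = 1

1


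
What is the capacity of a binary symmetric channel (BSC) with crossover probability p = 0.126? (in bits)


H(p) = -p*log2(p) - (1-p)*log2(1-p) = -0.126*log2(0.126) - 0.874*log2(0.874) = 0.376552 + 0.169814 = 0.5464. C = 1 - H(p) = 1 - 0.5464 = 0.4536

0.4536 bits


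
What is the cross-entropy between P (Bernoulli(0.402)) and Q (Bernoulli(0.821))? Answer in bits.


H(P,Q) = -p*log2(q) - (1-p)*log2(1-q). -0.402*log2(0.821) = 0.114387; -0.598*log2(0.179) = 1.484217. H(P,Q) = 0.114387 + 1.484217 = 1.5986

1.5986 bits


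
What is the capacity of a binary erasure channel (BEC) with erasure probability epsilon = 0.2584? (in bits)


C = 1 - epsilon = 1 - 0.2584 = 0.7416

0.7416 bits


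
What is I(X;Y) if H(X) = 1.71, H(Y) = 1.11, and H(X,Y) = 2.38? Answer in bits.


I(X;Y) = H(X) + H(Y) - H(X,Y) = 1.71 + 1.11 - 2.38 = 0.44

0.44 bits


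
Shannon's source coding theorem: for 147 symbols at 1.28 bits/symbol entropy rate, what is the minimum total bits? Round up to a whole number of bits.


Minimum bits >= n * H = 147 * 1.28 = 188.16, rounded up to a whole number of bits = 189

189 bits


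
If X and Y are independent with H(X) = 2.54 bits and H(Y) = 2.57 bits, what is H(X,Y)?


For independent variables, H(X,Y) = H(X) + H(Y) = 2.54 + 2.57 = 5.11

5.11 bits


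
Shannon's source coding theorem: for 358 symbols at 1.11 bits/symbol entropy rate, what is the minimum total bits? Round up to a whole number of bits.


Minimum bits >= n * H = 358 * 1.11 = 397.38, rounded up to a whole number of bits = 398

398 bits


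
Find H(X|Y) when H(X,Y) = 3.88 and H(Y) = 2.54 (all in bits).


H(X|Y) = H(X,Y) - H(Y) = 3.88 - 2.54 = 1.34

1.34 bits


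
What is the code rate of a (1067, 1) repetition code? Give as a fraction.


Rate = k/n = 1/1067

1/1067


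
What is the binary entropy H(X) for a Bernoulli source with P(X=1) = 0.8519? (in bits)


H = -p*log2(p) - (1-p)*log2(1-p). -0.8519*log2(0.8519) = 0.196997; -0.1481*log2(0.1481) = 0.408068. H = 0.196997 + 0.408068 = 0.6051

0.6051 bits


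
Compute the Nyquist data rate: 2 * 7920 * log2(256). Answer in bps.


Rate = 2 * B * log2(M) = 2 * 7920 * 8.0 = 126720.0

126720.0 bps


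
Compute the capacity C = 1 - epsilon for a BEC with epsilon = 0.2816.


C = 1 - epsilon = 1 - 0.2816 = 0.7184

0.7184 bits


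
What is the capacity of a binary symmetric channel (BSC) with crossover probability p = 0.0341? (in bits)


H(p) = -p*log2(p) - (1-p)*log2(1-p) = -0.0341*log2(0.0341) - 0.9659*log2(0.9659) = 0.166206 + 0.048347 = 0.2146. C = 1 - H(p) = 1 - 0.2146 = 0.7854

0.7854 bits


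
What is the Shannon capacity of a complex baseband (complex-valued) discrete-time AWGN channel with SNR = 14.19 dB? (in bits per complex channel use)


SNR_linear = 10^(14.19/10) = 26.2422; C = log2(1 + SNR_linear) = log2(1 + 26.2422) = 4.7678

4.7678 bits/channel use


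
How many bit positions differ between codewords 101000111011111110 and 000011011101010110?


Count differing positions: ^ . ^ . ^ ^ ^ . . ^ ^ . ^ . ^ . . . = 9 differences

9


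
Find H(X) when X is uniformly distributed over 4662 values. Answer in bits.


H = log2(n) = log2(4662) = 12.1867

12.1867 bits


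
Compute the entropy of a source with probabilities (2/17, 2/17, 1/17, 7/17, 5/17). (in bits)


H = -sum(p_i * log2(p_i)). Terms: -(2/17)*log2(2/17) = 0.363231; -(2/17)*log2(2/17) = 0.363231; -(1/17)*log2(1/17) = 0.240439; -(7/17)*log2(7/17) = 0.527103; -(5/17)*log2(5/17) = 0.519275. H = 0.363231 + 0.363231 + 0.240439 + 0.527103 + 0.519275 = 2.0133

2.0133 bits


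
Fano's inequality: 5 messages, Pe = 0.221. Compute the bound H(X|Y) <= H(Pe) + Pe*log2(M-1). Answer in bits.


H(Pe) = -Pe*log2(Pe) - (1-Pe)*log2(1-Pe) = -0.221*log2(0.221) - 0.779*log2(0.779) = 0.481312 + 0.280677 = 0.762. Pe*log2(M-1) = 0.221*log2(4) = 0.442000. Bound = H(Pe) + Pe*log2(M-1) = 0.481312 + 0.280677 + 0.442000 = 1.204

1.204 bits


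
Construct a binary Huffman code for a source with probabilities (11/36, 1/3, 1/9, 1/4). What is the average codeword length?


Huffman construction (repeatedly merge the two least-probable nodes; each merge adds 1 bit to every symbol beneath it): 1/9 + 1/4 = 13/36; 11/36 + 1/3 = 23/36; 13/36 + 23/36 = 1. Resulting codeword lengths (in the order the probabilities were given): (2, 2, 2, 2). L_avg = sum(p_i * l_i) = 11/36*2 + 1/3*2 + 1/9*2 + 1/4*2 = 2

2.0 bits


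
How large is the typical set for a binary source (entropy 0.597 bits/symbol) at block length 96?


log2|A_typical| = nH = 96 * 0.597 = 57.312, so |A_typical| ~ 2^57.312 = 1.789e+17

1.789e+17


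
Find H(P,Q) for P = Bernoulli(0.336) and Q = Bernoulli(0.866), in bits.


H(P,Q) = -p*log2(q) - (1-p)*log2(1-q). -0.336*log2(0.866) = 0.069741; -0.664*log2(0.134) = 1.925398. H(P,Q) = 0.069741 + 1.925398 = 1.9951

1.9951 bits


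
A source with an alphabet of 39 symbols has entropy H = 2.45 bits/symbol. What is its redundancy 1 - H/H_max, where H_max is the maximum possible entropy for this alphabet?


H_max = log2(K) = log2(39) = 5.2854 bits/symbol. Redundancy = 1 - H/H_max = 1 - 2.45/5.2854 = 1 - 0.4635 = 0.5365

0.5365


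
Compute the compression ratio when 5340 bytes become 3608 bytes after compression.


Ratio = original / compressed = 5340 / 3608 = 1.48

1.48


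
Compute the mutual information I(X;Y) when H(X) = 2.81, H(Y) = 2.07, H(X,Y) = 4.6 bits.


I(X;Y) = H(X) + H(Y) - H(X,Y) = 2.81 + 2.07 - 4.6 = 0.28

0.28 bits


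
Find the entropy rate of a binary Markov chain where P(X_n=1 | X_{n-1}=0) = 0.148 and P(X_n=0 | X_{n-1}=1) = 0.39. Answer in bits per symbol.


Stationary distribution: pi_0 = p10/(p01+p10) = 0.7249, pi_1 = 0.2751. Entropy rate H' = pi_0*H(p01) + pi_1*H(p10) = 0.7249*0.6048 + 0.2751*0.9648 = 0.7038

0.7038 bits/symbol


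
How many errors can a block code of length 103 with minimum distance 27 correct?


Correction capability = floor((d-1)/2) = floor((27-1)/2) = 13

13 errors


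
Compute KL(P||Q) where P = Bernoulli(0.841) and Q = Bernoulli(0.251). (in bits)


KL = p*log2(p/q) + (1-p)*log2((1-p)/(1-q)) = 0.841*log2(0.841/0.251) + 0.159*log2(0.159/0.749) = 1.1115

1.1115 bits


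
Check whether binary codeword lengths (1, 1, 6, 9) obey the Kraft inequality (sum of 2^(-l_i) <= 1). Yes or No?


Kraft sum = sum(2^(-l_i)) = 1.0176, need <= 1. Result: violated (a binary prefix-free code with these lengths cannot exist)

No


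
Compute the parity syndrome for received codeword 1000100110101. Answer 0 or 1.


Syndrome = XOR of all bits = 1 XOR 0 XOR 0 XOR 0 XOR 1 XOR 0 XOR 0 XOR 1 XOR 1 XOR 0 XOR 1 XOR 0 XOR 1 = 0

0


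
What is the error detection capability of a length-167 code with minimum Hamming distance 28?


Detection capability = d_min - 1 = 28 - 1 = 27

27 errors


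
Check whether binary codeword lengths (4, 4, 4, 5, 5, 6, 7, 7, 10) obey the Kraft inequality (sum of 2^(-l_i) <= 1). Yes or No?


Kraft sum = sum(2^(-l_i)) = 0.2822, need <= 1. Result: satisfied (a binary prefix-free code with these lengths exists)

Yes


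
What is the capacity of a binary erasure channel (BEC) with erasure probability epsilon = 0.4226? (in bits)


C = 1 - epsilon = 1 - 0.4226 = 0.5774

0.5774 bits


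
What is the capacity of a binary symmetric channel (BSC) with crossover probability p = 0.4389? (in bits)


H(p) = -p*log2(p) - (1-p)*log2(1-p) = -0.4389*log2(0.4389) - 0.5611*log2(0.5611) = 0.521429 + 0.467772 = 0.9892. C = 1 - H(p) = 1 - 0.9892 = 0.0108

0.0108 bits


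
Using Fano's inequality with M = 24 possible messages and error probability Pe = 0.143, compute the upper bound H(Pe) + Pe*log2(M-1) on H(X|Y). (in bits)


H(Pe) = -Pe*log2(Pe) - (1-Pe)*log2(1-Pe) = -0.143*log2(0.143) - 0.857*log2(0.857) = 0.401246 + 0.190796 = 0.592. Pe*log2(M-1) = 0.143*log2(23) = 0.646869. Bound = H(Pe) + Pe*log2(M-1) = 0.401246 + 0.190796 + 0.646869 = 1.2389

1.2389 bits


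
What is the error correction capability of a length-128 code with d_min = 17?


Correction capability = floor((d-1)/2) = floor((17-1)/2) = 8

8 errors


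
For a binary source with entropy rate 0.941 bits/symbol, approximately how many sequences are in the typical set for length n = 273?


log2|A_typical| = nH = 273 * 0.941 = 256.893, so |A_typical| ~ 2^256.893 = 2.150e+77

2.150e+77


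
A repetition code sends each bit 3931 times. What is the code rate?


Rate = k/n = 1/3931

1/3931


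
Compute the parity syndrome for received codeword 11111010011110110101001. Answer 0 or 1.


Syndrome = XOR of all bits = 1 XOR 1 XOR 1 XOR 1 XOR 1 XOR 0 XOR 1 XOR 0 XOR 0 XOR 1 XOR 1 XOR 1 XOR 1 XOR 0 XOR 1 XOR 1 XOR 0 XOR 1 XOR 0 XOR 1 XOR 0 XOR 0 XOR 1 = 1

1
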